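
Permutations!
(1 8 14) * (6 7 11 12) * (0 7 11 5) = (0 7 5)(1 8 14)(6 11 12) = [7, 8, 2, 3, 4, 0, 11, 5, 14, 9, 10, 12, 6, 13, 1]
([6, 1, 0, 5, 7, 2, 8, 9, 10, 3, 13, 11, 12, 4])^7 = (0 9 10 2 7 8 5 4 6 3 13)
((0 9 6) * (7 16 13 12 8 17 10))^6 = (7 10 17 8 12 13 16)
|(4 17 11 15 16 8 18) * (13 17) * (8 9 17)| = |(4 13 8 18)(9 17 11 15 16)| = 20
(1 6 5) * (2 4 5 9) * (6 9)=(1 9 2 4 5)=[0, 9, 4, 3, 5, 1, 6, 7, 8, 2]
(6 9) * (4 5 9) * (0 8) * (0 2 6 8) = (2 6 4 5 9 8) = [0, 1, 6, 3, 5, 9, 4, 7, 2, 8]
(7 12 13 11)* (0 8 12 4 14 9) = (0 8 12 13 11 7 4 14 9) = [8, 1, 2, 3, 14, 5, 6, 4, 12, 0, 10, 7, 13, 11, 9]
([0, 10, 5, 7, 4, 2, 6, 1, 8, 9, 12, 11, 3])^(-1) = [0, 7, 5, 12, 4, 2, 6, 3, 8, 9, 1, 11, 10]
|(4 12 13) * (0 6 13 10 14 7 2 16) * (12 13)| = |(0 6 12 10 14 7 2 16)(4 13)| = 8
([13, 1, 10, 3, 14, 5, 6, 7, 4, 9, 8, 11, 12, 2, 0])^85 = (0 13 2 10 8 4 14)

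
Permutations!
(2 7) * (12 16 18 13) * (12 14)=(2 7)(12 16 18 13 14)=[0, 1, 7, 3, 4, 5, 6, 2, 8, 9, 10, 11, 16, 14, 12, 15, 18, 17, 13]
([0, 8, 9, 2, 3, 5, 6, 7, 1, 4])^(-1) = (1 8)(2 3 4 9)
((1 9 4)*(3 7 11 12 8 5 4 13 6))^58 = (1 6 11 5 9 3 12 4 13 7 8)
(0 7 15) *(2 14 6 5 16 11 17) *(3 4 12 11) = (0 7 15)(2 14 6 5 16 3 4 12 11 17) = [7, 1, 14, 4, 12, 16, 5, 15, 8, 9, 10, 17, 11, 13, 6, 0, 3, 2]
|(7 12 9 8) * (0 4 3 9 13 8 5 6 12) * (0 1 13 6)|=|(0 4 3 9 5)(1 13 8 7)(6 12)|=20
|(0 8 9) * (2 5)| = 6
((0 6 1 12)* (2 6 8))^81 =(0 6)(1 8)(2 12)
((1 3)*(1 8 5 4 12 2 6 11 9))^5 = (1 12)(2 3)(4 9)(5 11)(6 8)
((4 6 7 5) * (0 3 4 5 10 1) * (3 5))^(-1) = (0 1 10 7 6 4 3 5)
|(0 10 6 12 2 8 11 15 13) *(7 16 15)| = |(0 10 6 12 2 8 11 7 16 15 13)| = 11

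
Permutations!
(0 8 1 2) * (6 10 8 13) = [13, 2, 0, 3, 4, 5, 10, 7, 1, 9, 8, 11, 12, 6] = (0 13 6 10 8 1 2)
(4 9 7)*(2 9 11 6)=(2 9 7 4 11 6)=[0, 1, 9, 3, 11, 5, 2, 4, 8, 7, 10, 6]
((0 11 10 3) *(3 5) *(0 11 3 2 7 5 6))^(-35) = (11)(2 7 5)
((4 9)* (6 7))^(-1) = ((4 9)(6 7))^(-1) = (4 9)(6 7)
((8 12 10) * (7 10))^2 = ((7 10 8 12))^2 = (7 8)(10 12)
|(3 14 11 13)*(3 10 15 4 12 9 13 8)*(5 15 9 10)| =|(3 14 11 8)(4 12 10 9 13 5 15)| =28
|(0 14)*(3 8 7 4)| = 4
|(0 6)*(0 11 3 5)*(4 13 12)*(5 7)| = 6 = |(0 6 11 3 7 5)(4 13 12)|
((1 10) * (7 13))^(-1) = (1 10)(7 13)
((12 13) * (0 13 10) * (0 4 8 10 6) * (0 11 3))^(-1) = (0 3 11 6 12 13)(4 10 8)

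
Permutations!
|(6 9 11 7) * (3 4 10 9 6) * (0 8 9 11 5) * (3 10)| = 12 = |(0 8 9 5)(3 4)(7 10 11)|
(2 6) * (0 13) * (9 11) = [13, 1, 6, 3, 4, 5, 2, 7, 8, 11, 10, 9, 12, 0] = (0 13)(2 6)(9 11)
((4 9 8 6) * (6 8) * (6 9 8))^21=(9)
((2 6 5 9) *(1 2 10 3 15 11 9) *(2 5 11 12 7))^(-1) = (1 5)(2 7 12 15 3 10 9 11 6)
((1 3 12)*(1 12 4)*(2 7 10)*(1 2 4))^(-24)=(12)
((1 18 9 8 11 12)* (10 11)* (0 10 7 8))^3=(0 12 9 11 18 10 1)(7 8)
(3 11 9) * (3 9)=(3 11)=[0, 1, 2, 11, 4, 5, 6, 7, 8, 9, 10, 3]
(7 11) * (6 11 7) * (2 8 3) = (2 8 3)(6 11) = [0, 1, 8, 2, 4, 5, 11, 7, 3, 9, 10, 6]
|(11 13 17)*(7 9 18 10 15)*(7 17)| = 8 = |(7 9 18 10 15 17 11 13)|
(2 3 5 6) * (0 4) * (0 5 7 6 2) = (0 4 5 2 3 7 6) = [4, 1, 3, 7, 5, 2, 0, 6]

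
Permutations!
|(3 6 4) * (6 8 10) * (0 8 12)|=|(0 8 10 6 4 3 12)|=7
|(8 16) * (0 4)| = |(0 4)(8 16)| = 2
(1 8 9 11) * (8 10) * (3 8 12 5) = [0, 10, 2, 8, 4, 3, 6, 7, 9, 11, 12, 1, 5] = (1 10 12 5 3 8 9 11)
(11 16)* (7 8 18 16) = (7 8 18 16 11) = [0, 1, 2, 3, 4, 5, 6, 8, 18, 9, 10, 7, 12, 13, 14, 15, 11, 17, 16]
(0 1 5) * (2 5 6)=(0 1 6 2 5)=[1, 6, 5, 3, 4, 0, 2]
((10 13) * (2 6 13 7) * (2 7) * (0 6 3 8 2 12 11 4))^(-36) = (0 4 11 12 10 13 6) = ((0 6 13 10 12 11 4)(2 3 8))^(-36)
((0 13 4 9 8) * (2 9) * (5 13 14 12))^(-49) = ((0 14 12 5 13 4 2 9 8))^(-49) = (0 4 14 2 12 9 5 8 13)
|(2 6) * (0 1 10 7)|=|(0 1 10 7)(2 6)|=4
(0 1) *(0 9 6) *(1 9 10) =(0 9 6)(1 10) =[9, 10, 2, 3, 4, 5, 0, 7, 8, 6, 1]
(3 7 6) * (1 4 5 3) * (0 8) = [8, 4, 2, 7, 5, 3, 1, 6, 0] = (0 8)(1 4 5 3 7 6)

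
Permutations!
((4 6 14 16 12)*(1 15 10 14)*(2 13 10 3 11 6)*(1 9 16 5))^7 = (1 12)(2 3)(4 15)(5 16)(6 10)(9 14)(11 13)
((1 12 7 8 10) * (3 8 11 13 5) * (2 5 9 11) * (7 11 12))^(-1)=(1 10 8 3 5 2 7)(9 13 11 12)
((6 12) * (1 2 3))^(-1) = (1 3 2)(6 12)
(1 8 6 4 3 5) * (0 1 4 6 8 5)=[1, 5, 2, 0, 3, 4, 6, 7, 8]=(8)(0 1 5 4 3)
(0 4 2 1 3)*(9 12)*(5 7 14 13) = (0 4 2 1 3)(5 7 14 13)(9 12) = [4, 3, 1, 0, 2, 7, 6, 14, 8, 12, 10, 11, 9, 5, 13]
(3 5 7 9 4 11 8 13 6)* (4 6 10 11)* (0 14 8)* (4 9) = (0 14 8 13 10 11)(3 5 7 4 9 6) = [14, 1, 2, 5, 9, 7, 3, 4, 13, 6, 11, 0, 12, 10, 8]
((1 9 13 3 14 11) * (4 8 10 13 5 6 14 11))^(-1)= (1 11 3 13 10 8 4 14 6 5 9)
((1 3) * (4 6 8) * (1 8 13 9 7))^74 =((1 3 8 4 6 13 9 7))^74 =(1 8 6 9)(3 4 13 7)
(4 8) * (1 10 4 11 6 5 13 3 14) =(1 10 4 8 11 6 5 13 3 14) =[0, 10, 2, 14, 8, 13, 5, 7, 11, 9, 4, 6, 12, 3, 1]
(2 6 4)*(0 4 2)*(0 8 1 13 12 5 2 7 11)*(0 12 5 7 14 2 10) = [4, 13, 6, 3, 8, 10, 14, 11, 1, 9, 0, 12, 7, 5, 2] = (0 4 8 1 13 5 10)(2 6 14)(7 11 12)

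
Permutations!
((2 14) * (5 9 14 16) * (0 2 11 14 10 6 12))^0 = (16)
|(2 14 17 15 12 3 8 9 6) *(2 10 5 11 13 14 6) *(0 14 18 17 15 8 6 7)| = 16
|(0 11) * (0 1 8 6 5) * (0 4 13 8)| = 15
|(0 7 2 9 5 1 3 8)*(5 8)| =15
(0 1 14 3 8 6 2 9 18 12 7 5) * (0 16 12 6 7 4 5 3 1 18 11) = [18, 14, 9, 8, 5, 16, 2, 3, 7, 11, 10, 0, 4, 13, 1, 15, 12, 17, 6] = (0 18 6 2 9 11)(1 14)(3 8 7)(4 5 16 12)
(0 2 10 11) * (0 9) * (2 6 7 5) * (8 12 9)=(0 6 7 5 2 10 11 8 12 9)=[6, 1, 10, 3, 4, 2, 7, 5, 12, 0, 11, 8, 9]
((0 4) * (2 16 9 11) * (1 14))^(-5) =(0 4)(1 14)(2 11 9 16)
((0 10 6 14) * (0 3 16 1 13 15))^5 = ((0 10 6 14 3 16 1 13 15))^5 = (0 16 10 1 6 13 14 15 3)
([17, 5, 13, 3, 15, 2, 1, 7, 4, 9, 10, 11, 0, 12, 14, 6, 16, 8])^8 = (0 2 6 8 12 5 15 17 13 1 4)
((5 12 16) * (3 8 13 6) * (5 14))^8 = (16)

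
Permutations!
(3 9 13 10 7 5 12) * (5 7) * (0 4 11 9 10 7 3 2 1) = (0 4 11 9 13 7 3 10 5 12 2 1) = [4, 0, 1, 10, 11, 12, 6, 3, 8, 13, 5, 9, 2, 7]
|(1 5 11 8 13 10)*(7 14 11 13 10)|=|(1 5 13 7 14 11 8 10)|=8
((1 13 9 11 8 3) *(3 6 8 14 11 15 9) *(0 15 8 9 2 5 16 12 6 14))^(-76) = ((0 15 2 5 16 12 6 9 8 14 11)(1 13 3))^(-76) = (0 15 2 5 16 12 6 9 8 14 11)(1 3 13)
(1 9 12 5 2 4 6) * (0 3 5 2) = (0 3 5)(1 9 12 2 4 6) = [3, 9, 4, 5, 6, 0, 1, 7, 8, 12, 10, 11, 2]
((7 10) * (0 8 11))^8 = (0 11 8)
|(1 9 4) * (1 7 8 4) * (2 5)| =6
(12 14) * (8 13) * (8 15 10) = (8 13 15 10)(12 14) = [0, 1, 2, 3, 4, 5, 6, 7, 13, 9, 8, 11, 14, 15, 12, 10]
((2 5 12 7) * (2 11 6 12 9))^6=(6 7)(11 12)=((2 5 9)(6 12 7 11))^6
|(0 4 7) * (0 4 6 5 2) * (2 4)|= 6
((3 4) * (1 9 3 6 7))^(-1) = (1 7 6 4 3 9)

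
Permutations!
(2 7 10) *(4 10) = (2 7 4 10) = [0, 1, 7, 3, 10, 5, 6, 4, 8, 9, 2]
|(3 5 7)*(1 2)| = 6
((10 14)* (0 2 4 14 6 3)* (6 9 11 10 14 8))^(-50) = (14)(0 6 4)(2 3 8)(9 11 10)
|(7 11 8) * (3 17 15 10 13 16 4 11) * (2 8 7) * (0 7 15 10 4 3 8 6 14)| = |(0 7 8 2 6 14)(3 17 10 13 16)(4 11 15)| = 30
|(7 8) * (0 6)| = 2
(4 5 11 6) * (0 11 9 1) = [11, 0, 2, 3, 5, 9, 4, 7, 8, 1, 10, 6] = (0 11 6 4 5 9 1)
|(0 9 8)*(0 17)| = |(0 9 8 17)| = 4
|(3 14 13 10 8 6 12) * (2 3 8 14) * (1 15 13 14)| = |(1 15 13 10)(2 3)(6 12 8)| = 12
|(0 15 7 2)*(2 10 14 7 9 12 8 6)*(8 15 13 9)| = |(0 13 9 12 15 8 6 2)(7 10 14)| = 24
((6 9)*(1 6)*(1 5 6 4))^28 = ((1 4)(5 6 9))^28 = (5 6 9)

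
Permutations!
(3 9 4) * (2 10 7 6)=(2 10 7 6)(3 9 4)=[0, 1, 10, 9, 3, 5, 2, 6, 8, 4, 7]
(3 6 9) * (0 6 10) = (0 6 9 3 10) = [6, 1, 2, 10, 4, 5, 9, 7, 8, 3, 0]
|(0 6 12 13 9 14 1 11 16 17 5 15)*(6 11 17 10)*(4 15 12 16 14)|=|(0 11 14 1 17 5 12 13 9 4 15)(6 16 10)|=33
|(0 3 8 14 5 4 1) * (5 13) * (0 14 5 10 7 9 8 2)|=|(0 3 2)(1 14 13 10 7 9 8 5 4)|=9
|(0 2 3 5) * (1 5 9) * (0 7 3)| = |(0 2)(1 5 7 3 9)| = 10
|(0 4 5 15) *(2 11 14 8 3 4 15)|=14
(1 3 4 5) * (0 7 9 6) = (0 7 9 6)(1 3 4 5) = [7, 3, 2, 4, 5, 1, 0, 9, 8, 6]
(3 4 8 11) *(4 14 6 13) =(3 14 6 13 4 8 11) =[0, 1, 2, 14, 8, 5, 13, 7, 11, 9, 10, 3, 12, 4, 6]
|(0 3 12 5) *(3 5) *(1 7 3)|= 4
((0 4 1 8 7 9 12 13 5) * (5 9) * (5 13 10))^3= ((0 4 1 8 7 13 9 12 10 5))^3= (0 8 9 5 1 13 10 4 7 12)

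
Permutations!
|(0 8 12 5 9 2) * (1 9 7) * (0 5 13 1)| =|(0 8 12 13 1 9 2 5 7)| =9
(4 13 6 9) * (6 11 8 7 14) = (4 13 11 8 7 14 6 9) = [0, 1, 2, 3, 13, 5, 9, 14, 7, 4, 10, 8, 12, 11, 6]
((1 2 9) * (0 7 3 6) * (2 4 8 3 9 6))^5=((0 7 9 1 4 8 3 2 6))^5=(0 8 7 3 9 2 1 6 4)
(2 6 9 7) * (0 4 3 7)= (0 4 3 7 2 6 9)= [4, 1, 6, 7, 3, 5, 9, 2, 8, 0]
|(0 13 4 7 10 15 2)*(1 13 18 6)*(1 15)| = 5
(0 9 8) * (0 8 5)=[9, 1, 2, 3, 4, 0, 6, 7, 8, 5]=(0 9 5)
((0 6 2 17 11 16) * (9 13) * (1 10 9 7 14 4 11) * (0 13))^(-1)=((0 6 2 17 1 10 9)(4 11 16 13 7 14))^(-1)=(0 9 10 1 17 2 6)(4 14 7 13 16 11)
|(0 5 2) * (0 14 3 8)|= |(0 5 2 14 3 8)|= 6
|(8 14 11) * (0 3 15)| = 3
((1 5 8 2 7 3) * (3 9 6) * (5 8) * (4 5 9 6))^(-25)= (1 3 6 7 2 8)(4 9 5)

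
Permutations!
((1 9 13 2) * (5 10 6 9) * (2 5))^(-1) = (1 2)(5 13 9 6 10)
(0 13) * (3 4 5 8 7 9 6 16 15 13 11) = (0 11 3 4 5 8 7 9 6 16 15 13) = [11, 1, 2, 4, 5, 8, 16, 9, 7, 6, 10, 3, 12, 0, 14, 13, 15]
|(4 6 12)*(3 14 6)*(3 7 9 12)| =|(3 14 6)(4 7 9 12)| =12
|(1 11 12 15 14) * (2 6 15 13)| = |(1 11 12 13 2 6 15 14)| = 8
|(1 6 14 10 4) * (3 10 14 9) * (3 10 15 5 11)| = 20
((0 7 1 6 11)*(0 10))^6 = (11)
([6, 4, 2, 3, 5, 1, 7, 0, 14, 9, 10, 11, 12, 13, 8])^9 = [0, 1, 2, 3, 4, 5, 6, 7, 14, 9, 10, 11, 12, 13, 8]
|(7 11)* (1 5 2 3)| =|(1 5 2 3)(7 11)| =4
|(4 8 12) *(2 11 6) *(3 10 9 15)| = 12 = |(2 11 6)(3 10 9 15)(4 8 12)|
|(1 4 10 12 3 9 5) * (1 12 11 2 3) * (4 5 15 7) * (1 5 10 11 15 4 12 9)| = 11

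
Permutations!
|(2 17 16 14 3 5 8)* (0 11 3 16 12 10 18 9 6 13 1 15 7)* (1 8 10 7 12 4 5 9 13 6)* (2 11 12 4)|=66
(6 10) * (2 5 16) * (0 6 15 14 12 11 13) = (0 6 10 15 14 12 11 13)(2 5 16) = [6, 1, 5, 3, 4, 16, 10, 7, 8, 9, 15, 13, 11, 0, 12, 14, 2]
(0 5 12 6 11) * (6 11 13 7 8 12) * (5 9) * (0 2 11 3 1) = [9, 0, 11, 1, 4, 6, 13, 8, 12, 5, 10, 2, 3, 7] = (0 9 5 6 13 7 8 12 3 1)(2 11)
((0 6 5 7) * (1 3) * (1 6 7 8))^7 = (0 7)(1 6 8 3 5)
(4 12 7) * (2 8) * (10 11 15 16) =[0, 1, 8, 3, 12, 5, 6, 4, 2, 9, 11, 15, 7, 13, 14, 16, 10] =(2 8)(4 12 7)(10 11 15 16)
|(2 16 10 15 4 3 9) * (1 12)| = |(1 12)(2 16 10 15 4 3 9)| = 14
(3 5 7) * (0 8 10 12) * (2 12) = (0 8 10 2 12)(3 5 7) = [8, 1, 12, 5, 4, 7, 6, 3, 10, 9, 2, 11, 0]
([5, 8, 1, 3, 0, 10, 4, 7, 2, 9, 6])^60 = (10)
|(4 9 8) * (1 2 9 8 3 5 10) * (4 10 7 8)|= |(1 2 9 3 5 7 8 10)|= 8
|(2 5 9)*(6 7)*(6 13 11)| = |(2 5 9)(6 7 13 11)| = 12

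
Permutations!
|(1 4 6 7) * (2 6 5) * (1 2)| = |(1 4 5)(2 6 7)| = 3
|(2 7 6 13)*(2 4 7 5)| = 4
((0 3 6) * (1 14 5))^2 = (0 6 3)(1 5 14)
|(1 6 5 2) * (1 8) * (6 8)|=|(1 8)(2 6 5)|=6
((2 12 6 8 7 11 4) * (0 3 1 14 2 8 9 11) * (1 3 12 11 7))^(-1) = (0 7 9 6 12)(1 8 4 11 2 14)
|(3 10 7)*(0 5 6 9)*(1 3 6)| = |(0 5 1 3 10 7 6 9)| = 8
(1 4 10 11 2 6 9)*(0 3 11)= [3, 4, 6, 11, 10, 5, 9, 7, 8, 1, 0, 2]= (0 3 11 2 6 9 1 4 10)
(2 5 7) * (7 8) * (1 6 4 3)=(1 6 4 3)(2 5 8 7)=[0, 6, 5, 1, 3, 8, 4, 2, 7]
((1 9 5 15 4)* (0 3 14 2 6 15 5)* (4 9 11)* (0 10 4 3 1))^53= ((0 1 11 3 14 2 6 15 9 10 4))^53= (0 10 15 2 3 1 4 9 6 14 11)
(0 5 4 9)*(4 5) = [4, 1, 2, 3, 9, 5, 6, 7, 8, 0] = (0 4 9)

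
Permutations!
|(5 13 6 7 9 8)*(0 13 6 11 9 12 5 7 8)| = |(0 13 11 9)(5 6 8 7 12)| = 20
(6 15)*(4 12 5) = (4 12 5)(6 15) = [0, 1, 2, 3, 12, 4, 15, 7, 8, 9, 10, 11, 5, 13, 14, 6]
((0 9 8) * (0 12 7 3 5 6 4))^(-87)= ((0 9 8 12 7 3 5 6 4))^(-87)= (0 12 5)(3 4 8)(6 9 7)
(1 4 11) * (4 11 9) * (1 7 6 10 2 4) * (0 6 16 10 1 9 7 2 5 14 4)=(0 6 1 11 2)(4 7 16 10 5 14)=[6, 11, 0, 3, 7, 14, 1, 16, 8, 9, 5, 2, 12, 13, 4, 15, 10]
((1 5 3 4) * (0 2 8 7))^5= (0 2 8 7)(1 5 3 4)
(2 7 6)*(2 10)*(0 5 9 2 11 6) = (0 5 9 2 7)(6 10 11) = [5, 1, 7, 3, 4, 9, 10, 0, 8, 2, 11, 6]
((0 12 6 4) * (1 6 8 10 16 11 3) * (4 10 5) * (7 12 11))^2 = ((0 11 3 1 6 10 16 7 12 8 5 4))^2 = (0 3 6 16 12 5)(1 10 7 8 4 11)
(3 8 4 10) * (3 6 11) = (3 8 4 10 6 11) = [0, 1, 2, 8, 10, 5, 11, 7, 4, 9, 6, 3]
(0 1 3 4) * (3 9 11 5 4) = (0 1 9 11 5 4) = [1, 9, 2, 3, 0, 4, 6, 7, 8, 11, 10, 5]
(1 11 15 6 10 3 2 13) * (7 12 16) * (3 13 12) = (1 11 15 6 10 13)(2 12 16 7 3) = [0, 11, 12, 2, 4, 5, 10, 3, 8, 9, 13, 15, 16, 1, 14, 6, 7]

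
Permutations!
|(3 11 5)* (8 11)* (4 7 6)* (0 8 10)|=|(0 8 11 5 3 10)(4 7 6)|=6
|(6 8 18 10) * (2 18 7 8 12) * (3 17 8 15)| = |(2 18 10 6 12)(3 17 8 7 15)| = 5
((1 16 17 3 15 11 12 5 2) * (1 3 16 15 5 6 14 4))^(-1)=((1 15 11 12 6 14 4)(2 3 5)(16 17))^(-1)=(1 4 14 6 12 11 15)(2 5 3)(16 17)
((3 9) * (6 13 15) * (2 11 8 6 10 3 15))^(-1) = ((2 11 8 6 13)(3 9 15 10))^(-1) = (2 13 6 8 11)(3 10 15 9)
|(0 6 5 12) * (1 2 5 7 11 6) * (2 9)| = 6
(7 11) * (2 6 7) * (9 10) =(2 6 7 11)(9 10) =[0, 1, 6, 3, 4, 5, 7, 11, 8, 10, 9, 2]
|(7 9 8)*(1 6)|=6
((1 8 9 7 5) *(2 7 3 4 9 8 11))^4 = ((1 11 2 7 5)(3 4 9))^4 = (1 5 7 2 11)(3 4 9)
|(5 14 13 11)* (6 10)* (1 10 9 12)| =|(1 10 6 9 12)(5 14 13 11)| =20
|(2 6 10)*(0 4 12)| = 3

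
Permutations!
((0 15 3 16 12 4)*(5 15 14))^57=((0 14 5 15 3 16 12 4))^57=(0 14 5 15 3 16 12 4)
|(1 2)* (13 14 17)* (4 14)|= 4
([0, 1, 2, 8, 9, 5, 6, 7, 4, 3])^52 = (9)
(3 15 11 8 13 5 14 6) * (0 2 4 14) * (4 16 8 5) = [2, 1, 16, 15, 14, 0, 3, 7, 13, 9, 10, 5, 12, 4, 6, 11, 8] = (0 2 16 8 13 4 14 6 3 15 11 5)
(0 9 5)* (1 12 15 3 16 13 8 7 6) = (0 9 5)(1 12 15 3 16 13 8 7 6) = [9, 12, 2, 16, 4, 0, 1, 6, 7, 5, 10, 11, 15, 8, 14, 3, 13]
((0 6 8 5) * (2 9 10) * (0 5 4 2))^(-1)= (0 10 9 2 4 8 6)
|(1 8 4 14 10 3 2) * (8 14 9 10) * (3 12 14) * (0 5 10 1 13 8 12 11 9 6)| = |(0 5 10 11 9 1 3 2 13 8 4 6)(12 14)| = 12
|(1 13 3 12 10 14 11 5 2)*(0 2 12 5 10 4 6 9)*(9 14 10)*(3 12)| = 10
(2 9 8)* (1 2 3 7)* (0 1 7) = (0 1 2 9 8 3) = [1, 2, 9, 0, 4, 5, 6, 7, 3, 8]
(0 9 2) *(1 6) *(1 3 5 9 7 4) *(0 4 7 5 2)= (0 5 9)(1 6 3 2 4)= [5, 6, 4, 2, 1, 9, 3, 7, 8, 0]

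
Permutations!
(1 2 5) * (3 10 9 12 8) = [0, 2, 5, 10, 4, 1, 6, 7, 3, 12, 9, 11, 8] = (1 2 5)(3 10 9 12 8)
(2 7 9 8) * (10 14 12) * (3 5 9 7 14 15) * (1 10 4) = [0, 10, 14, 5, 1, 9, 6, 7, 2, 8, 15, 11, 4, 13, 12, 3] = (1 10 15 3 5 9 8 2 14 12 4)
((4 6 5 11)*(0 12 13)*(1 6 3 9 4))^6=(13)(1 5)(6 11)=((0 12 13)(1 6 5 11)(3 9 4))^6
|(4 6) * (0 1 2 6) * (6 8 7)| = |(0 1 2 8 7 6 4)| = 7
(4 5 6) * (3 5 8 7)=(3 5 6 4 8 7)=[0, 1, 2, 5, 8, 6, 4, 3, 7]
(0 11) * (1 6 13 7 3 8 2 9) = (0 11)(1 6 13 7 3 8 2 9) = [11, 6, 9, 8, 4, 5, 13, 3, 2, 1, 10, 0, 12, 7]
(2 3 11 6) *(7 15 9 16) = (2 3 11 6)(7 15 9 16) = [0, 1, 3, 11, 4, 5, 2, 15, 8, 16, 10, 6, 12, 13, 14, 9, 7]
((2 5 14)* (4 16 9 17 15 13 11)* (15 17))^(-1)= (17)(2 14 5)(4 11 13 15 9 16)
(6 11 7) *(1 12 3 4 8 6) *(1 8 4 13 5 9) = (1 12 3 13 5 9)(6 11 7 8) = [0, 12, 2, 13, 4, 9, 11, 8, 6, 1, 10, 7, 3, 5]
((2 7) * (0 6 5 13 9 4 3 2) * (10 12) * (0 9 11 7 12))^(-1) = ((0 6 5 13 11 7 9 4 3 2 12 10))^(-1) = (0 10 12 2 3 4 9 7 11 13 5 6)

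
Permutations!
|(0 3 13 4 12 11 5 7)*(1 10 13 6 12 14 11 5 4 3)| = 9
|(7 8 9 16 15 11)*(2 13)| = 6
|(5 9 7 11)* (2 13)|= |(2 13)(5 9 7 11)|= 4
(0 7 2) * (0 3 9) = (0 7 2 3 9) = [7, 1, 3, 9, 4, 5, 6, 2, 8, 0]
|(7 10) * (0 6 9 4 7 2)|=|(0 6 9 4 7 10 2)|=7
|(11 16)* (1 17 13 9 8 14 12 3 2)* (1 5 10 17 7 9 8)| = |(1 7 9)(2 5 10 17 13 8 14 12 3)(11 16)| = 18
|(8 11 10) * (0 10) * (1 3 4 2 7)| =20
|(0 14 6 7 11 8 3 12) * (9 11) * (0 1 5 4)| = 12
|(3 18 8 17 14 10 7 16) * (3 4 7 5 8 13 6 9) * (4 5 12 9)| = 14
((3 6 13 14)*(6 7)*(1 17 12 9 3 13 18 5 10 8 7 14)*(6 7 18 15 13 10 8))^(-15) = (18)(1 14)(3 13)(6 12)(9 15)(10 17)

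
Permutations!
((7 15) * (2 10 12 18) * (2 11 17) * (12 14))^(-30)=(2 11 12 10 17 18 14)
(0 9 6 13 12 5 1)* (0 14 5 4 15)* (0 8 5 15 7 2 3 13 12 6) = (0 9)(1 14 15 8 5)(2 3 13 6 12 4 7) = [9, 14, 3, 13, 7, 1, 12, 2, 5, 0, 10, 11, 4, 6, 15, 8]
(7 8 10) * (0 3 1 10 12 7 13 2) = (0 3 1 10 13 2)(7 8 12) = [3, 10, 0, 1, 4, 5, 6, 8, 12, 9, 13, 11, 7, 2]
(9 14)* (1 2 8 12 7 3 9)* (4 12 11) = (1 2 8 11 4 12 7 3 9 14) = [0, 2, 8, 9, 12, 5, 6, 3, 11, 14, 10, 4, 7, 13, 1]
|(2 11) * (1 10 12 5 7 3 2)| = |(1 10 12 5 7 3 2 11)| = 8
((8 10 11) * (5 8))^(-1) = (5 11 10 8) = ((5 8 10 11))^(-1)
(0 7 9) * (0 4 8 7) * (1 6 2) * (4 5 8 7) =(1 6 2)(4 7 9 5 8) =[0, 6, 1, 3, 7, 8, 2, 9, 4, 5]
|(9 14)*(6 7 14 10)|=|(6 7 14 9 10)|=5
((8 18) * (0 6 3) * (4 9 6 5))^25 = (0 5 4 9 6 3)(8 18)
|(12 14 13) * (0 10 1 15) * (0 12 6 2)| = 9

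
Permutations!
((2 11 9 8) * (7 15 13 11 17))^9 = (2 17 7 15 13 11 9 8)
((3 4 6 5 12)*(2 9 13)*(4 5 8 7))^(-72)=(13)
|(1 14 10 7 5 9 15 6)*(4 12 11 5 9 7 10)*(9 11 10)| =24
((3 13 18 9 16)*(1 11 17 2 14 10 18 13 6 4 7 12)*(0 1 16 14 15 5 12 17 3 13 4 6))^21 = (0 1 11 3)(2 12 4)(5 13 17)(7 15 16)(9 14 10 18)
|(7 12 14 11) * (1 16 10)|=12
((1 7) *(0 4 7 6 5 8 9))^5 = (0 5 7 9 6 4 8 1)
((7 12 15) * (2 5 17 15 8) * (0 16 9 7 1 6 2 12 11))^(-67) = (0 7 16 11 9)(1 15 17 5 2 6)(8 12)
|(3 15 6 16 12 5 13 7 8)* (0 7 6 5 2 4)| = 12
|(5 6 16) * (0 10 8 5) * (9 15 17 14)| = 12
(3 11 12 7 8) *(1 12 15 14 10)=[0, 12, 2, 11, 4, 5, 6, 8, 3, 9, 1, 15, 7, 13, 10, 14]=(1 12 7 8 3 11 15 14 10)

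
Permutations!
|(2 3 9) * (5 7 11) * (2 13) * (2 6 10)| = 6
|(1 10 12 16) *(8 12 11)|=6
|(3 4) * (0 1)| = 2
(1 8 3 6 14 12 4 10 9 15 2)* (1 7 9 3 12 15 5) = [0, 8, 7, 6, 10, 1, 14, 9, 12, 5, 3, 11, 4, 13, 15, 2] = (1 8 12 4 10 3 6 14 15 2 7 9 5)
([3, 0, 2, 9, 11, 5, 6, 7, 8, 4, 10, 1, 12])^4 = [11, 4, 2, 1, 3, 5, 6, 7, 8, 0, 10, 9, 12]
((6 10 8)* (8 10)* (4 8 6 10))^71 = (4 10 8)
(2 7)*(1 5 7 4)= [0, 5, 4, 3, 1, 7, 6, 2]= (1 5 7 2 4)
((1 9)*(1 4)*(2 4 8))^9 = (1 4 2 8 9)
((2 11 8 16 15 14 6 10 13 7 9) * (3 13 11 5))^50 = ((2 5 3 13 7 9)(6 10 11 8 16 15 14))^50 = (2 3 7)(5 13 9)(6 10 11 8 16 15 14)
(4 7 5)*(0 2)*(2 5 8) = [5, 1, 0, 3, 7, 4, 6, 8, 2] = (0 5 4 7 8 2)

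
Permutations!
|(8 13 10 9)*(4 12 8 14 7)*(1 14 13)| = 6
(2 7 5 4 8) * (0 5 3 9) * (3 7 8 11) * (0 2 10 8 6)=[5, 1, 6, 9, 11, 4, 0, 7, 10, 2, 8, 3]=(0 5 4 11 3 9 2 6)(8 10)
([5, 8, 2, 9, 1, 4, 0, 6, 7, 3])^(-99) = [6, 4, 2, 9, 5, 0, 7, 8, 1, 3]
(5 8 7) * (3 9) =(3 9)(5 8 7) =[0, 1, 2, 9, 4, 8, 6, 5, 7, 3]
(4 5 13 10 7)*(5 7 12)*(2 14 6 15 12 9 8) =(2 14 6 15 12 5 13 10 9 8)(4 7) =[0, 1, 14, 3, 7, 13, 15, 4, 2, 8, 9, 11, 5, 10, 6, 12]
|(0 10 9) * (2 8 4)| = 3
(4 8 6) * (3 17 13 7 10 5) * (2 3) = (2 3 17 13 7 10 5)(4 8 6) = [0, 1, 3, 17, 8, 2, 4, 10, 6, 9, 5, 11, 12, 7, 14, 15, 16, 13]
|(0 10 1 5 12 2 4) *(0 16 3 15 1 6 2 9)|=|(0 10 6 2 4 16 3 15 1 5 12 9)|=12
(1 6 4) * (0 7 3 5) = (0 7 3 5)(1 6 4) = [7, 6, 2, 5, 1, 0, 4, 3]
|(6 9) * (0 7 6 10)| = |(0 7 6 9 10)| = 5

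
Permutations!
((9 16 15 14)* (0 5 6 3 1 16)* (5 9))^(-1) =(0 9)(1 3 6 5 14 15 16)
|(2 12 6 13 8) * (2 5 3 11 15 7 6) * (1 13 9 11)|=|(1 13 8 5 3)(2 12)(6 9 11 15 7)|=10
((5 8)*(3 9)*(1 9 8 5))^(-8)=((1 9 3 8))^(-8)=(9)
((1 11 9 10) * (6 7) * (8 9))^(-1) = ((1 11 8 9 10)(6 7))^(-1) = (1 10 9 8 11)(6 7)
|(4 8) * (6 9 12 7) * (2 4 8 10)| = |(2 4 10)(6 9 12 7)| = 12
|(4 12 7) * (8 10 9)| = |(4 12 7)(8 10 9)| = 3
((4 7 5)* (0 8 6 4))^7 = (0 8 6 4 7 5) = ((0 8 6 4 7 5))^7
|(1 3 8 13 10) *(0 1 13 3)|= |(0 1)(3 8)(10 13)|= 2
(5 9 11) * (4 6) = [0, 1, 2, 3, 6, 9, 4, 7, 8, 11, 10, 5] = (4 6)(5 9 11)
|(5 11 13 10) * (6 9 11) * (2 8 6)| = |(2 8 6 9 11 13 10 5)| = 8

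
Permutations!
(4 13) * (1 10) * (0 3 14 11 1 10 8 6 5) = (0 3 14 11 1 8 6 5)(4 13) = [3, 8, 2, 14, 13, 0, 5, 7, 6, 9, 10, 1, 12, 4, 11]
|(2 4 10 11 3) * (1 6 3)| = 7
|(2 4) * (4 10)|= 3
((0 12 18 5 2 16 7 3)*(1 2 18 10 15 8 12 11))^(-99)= ((0 11 1 2 16 7 3)(5 18)(8 12 10 15))^(-99)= (0 3 7 16 2 1 11)(5 18)(8 12 10 15)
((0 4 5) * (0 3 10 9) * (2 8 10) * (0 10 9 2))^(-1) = (0 3 5 4)(2 10 9 8)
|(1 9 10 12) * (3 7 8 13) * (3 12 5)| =9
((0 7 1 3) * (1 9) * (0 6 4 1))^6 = (9)(1 6)(3 4)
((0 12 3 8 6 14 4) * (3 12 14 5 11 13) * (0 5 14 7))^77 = ((0 7)(3 8 6 14 4 5 11 13))^77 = (0 7)(3 5 6 13 4 8 11 14)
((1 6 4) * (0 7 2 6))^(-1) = ((0 7 2 6 4 1))^(-1) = (0 1 4 6 2 7)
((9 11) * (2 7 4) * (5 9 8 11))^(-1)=(2 4 7)(5 9)(8 11)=((2 7 4)(5 9)(8 11))^(-1)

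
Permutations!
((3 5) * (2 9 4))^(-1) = (2 4 9)(3 5)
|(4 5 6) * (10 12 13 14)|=|(4 5 6)(10 12 13 14)|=12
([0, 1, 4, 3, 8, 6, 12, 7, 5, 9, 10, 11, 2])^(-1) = [0, 1, 12, 3, 2, 8, 5, 7, 4, 9, 10, 11, 6]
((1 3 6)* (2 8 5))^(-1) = (1 6 3)(2 5 8)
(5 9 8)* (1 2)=(1 2)(5 9 8)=[0, 2, 1, 3, 4, 9, 6, 7, 5, 8]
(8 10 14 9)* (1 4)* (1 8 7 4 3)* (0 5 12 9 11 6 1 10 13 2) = (0 5 12 9 7 4 8 13 2)(1 3 10 14 11 6) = [5, 3, 0, 10, 8, 12, 1, 4, 13, 7, 14, 6, 9, 2, 11]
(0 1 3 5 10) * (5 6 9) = (0 1 3 6 9 5 10) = [1, 3, 2, 6, 4, 10, 9, 7, 8, 5, 0]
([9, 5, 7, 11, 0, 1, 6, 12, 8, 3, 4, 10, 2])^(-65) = (0 9 3 11 10 4)(1 5)(2 7 12)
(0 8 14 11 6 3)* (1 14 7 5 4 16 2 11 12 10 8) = (0 1 14 12 10 8 7 5 4 16 2 11 6 3) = [1, 14, 11, 0, 16, 4, 3, 5, 7, 9, 8, 6, 10, 13, 12, 15, 2]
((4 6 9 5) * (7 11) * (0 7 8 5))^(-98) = (0 6 5 11)(4 8 7 9)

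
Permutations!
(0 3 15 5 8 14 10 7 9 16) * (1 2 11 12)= [3, 2, 11, 15, 4, 8, 6, 9, 14, 16, 7, 12, 1, 13, 10, 5, 0]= (0 3 15 5 8 14 10 7 9 16)(1 2 11 12)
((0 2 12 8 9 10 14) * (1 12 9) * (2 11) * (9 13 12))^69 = (0 14 10 9 1 8 12 13 2 11)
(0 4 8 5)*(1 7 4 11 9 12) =[11, 7, 2, 3, 8, 0, 6, 4, 5, 12, 10, 9, 1] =(0 11 9 12 1 7 4 8 5)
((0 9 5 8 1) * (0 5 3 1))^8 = ((0 9 3 1 5 8))^8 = (0 3 5)(1 8 9)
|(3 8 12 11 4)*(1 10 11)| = |(1 10 11 4 3 8 12)| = 7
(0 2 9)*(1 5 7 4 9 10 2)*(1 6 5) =(0 6 5 7 4 9)(2 10) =[6, 1, 10, 3, 9, 7, 5, 4, 8, 0, 2]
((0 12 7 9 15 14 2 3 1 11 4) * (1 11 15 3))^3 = (0 9 4 7 11 12 3)(1 2 14 15)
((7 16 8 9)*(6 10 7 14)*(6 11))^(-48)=(16)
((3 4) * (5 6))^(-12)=(6)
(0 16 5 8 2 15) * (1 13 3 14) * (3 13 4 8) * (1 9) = [16, 4, 15, 14, 8, 3, 6, 7, 2, 1, 10, 11, 12, 13, 9, 0, 5] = (0 16 5 3 14 9 1 4 8 2 15)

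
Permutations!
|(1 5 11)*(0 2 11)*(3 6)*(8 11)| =|(0 2 8 11 1 5)(3 6)| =6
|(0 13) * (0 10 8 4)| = |(0 13 10 8 4)| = 5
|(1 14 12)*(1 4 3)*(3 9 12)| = |(1 14 3)(4 9 12)| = 3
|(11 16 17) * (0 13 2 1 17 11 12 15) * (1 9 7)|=|(0 13 2 9 7 1 17 12 15)(11 16)|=18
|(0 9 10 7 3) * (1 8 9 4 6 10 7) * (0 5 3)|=|(0 4 6 10 1 8 9 7)(3 5)|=8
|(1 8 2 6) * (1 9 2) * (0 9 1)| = |(0 9 2 6 1 8)| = 6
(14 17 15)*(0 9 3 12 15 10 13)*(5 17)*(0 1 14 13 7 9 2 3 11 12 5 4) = (0 2 3 5 17 10 7 9 11 12 15 13 1 14 4) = [2, 14, 3, 5, 0, 17, 6, 9, 8, 11, 7, 12, 15, 1, 4, 13, 16, 10]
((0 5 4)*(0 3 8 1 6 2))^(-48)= ((0 5 4 3 8 1 6 2))^(-48)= (8)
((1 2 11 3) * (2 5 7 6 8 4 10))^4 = (1 8 11 7 10)(2 5 4 3 6)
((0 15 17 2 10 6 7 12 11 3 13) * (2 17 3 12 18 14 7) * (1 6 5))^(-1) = ((0 15 3 13)(1 6 2 10 5)(7 18 14)(11 12))^(-1) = (0 13 3 15)(1 5 10 2 6)(7 14 18)(11 12)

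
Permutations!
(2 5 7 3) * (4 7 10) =(2 5 10 4 7 3) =[0, 1, 5, 2, 7, 10, 6, 3, 8, 9, 4]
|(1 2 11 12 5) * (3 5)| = 6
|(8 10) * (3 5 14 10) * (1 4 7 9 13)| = |(1 4 7 9 13)(3 5 14 10 8)| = 5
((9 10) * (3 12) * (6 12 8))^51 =(3 12 6 8)(9 10)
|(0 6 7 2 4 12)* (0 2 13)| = 12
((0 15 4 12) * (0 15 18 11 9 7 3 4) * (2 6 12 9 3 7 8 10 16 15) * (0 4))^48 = ((0 18 11 3)(2 6 12)(4 9 8 10 16 15))^48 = (18)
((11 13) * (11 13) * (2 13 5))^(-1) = ((2 13 5))^(-1) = (2 5 13)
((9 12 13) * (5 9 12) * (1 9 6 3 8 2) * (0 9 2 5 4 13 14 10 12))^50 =((0 9 4 13)(1 2)(3 8 5 6)(10 12 14))^50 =(0 4)(3 5)(6 8)(9 13)(10 14 12)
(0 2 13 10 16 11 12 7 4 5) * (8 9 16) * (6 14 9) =[2, 1, 13, 3, 5, 0, 14, 4, 6, 16, 8, 12, 7, 10, 9, 15, 11] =(0 2 13 10 8 6 14 9 16 11 12 7 4 5)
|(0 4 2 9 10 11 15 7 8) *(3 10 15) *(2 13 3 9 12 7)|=12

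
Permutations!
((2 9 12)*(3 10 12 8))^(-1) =((2 9 8 3 10 12))^(-1) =(2 12 10 3 8 9)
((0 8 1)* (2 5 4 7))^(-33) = (8)(2 7 4 5) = ((0 8 1)(2 5 4 7))^(-33)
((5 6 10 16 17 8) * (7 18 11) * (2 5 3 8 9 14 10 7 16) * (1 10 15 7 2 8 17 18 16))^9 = (1 16 14 3)(7 9 8 11)(10 18 15 17)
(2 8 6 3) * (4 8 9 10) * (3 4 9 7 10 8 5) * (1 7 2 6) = (1 7 10 9 8)(3 6 4 5) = [0, 7, 2, 6, 5, 3, 4, 10, 1, 8, 9]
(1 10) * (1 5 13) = [0, 10, 2, 3, 4, 13, 6, 7, 8, 9, 5, 11, 12, 1] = (1 10 5 13)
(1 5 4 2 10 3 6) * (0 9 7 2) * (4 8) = (0 9 7 2 10 3 6 1 5 8 4) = [9, 5, 10, 6, 0, 8, 1, 2, 4, 7, 3]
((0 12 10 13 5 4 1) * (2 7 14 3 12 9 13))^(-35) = ((0 9 13 5 4 1)(2 7 14 3 12 10))^(-35) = (0 9 13 5 4 1)(2 7 14 3 12 10)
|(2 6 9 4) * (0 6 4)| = 6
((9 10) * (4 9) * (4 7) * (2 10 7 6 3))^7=(2 3 6 10)(4 9 7)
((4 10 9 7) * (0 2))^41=(0 2)(4 10 9 7)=((0 2)(4 10 9 7))^41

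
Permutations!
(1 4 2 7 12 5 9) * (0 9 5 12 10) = (12)(0 9 1 4 2 7 10) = [9, 4, 7, 3, 2, 5, 6, 10, 8, 1, 0, 11, 12]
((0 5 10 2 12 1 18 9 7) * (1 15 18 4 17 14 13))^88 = (0 9 15 2 5 7 18 12 10)(1 14 4 13 17) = ((0 5 10 2 12 15 18 9 7)(1 4 17 14 13))^88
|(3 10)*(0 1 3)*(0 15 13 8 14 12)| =9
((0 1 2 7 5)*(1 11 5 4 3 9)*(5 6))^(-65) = ((0 11 6 5)(1 2 7 4 3 9))^(-65) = (0 5 6 11)(1 2 7 4 3 9)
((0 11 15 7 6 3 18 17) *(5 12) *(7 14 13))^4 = (0 13 18 15 6)(3 11 7 17 14)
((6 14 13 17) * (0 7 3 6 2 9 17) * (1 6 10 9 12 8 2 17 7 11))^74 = (17)(0 1 14)(2 8 12)(3 9)(6 13 11)(7 10)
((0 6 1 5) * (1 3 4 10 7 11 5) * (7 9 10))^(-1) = ((0 6 3 4 7 11 5)(9 10))^(-1) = (0 5 11 7 4 3 6)(9 10)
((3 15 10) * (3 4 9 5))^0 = ((3 15 10 4 9 5))^0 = (15)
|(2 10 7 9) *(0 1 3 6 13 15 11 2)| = 11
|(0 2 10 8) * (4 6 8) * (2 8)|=|(0 8)(2 10 4 6)|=4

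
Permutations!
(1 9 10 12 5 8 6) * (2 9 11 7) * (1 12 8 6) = (1 11 7 2 9 10 8)(5 6 12) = [0, 11, 9, 3, 4, 6, 12, 2, 1, 10, 8, 7, 5]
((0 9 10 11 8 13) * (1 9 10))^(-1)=(0 13 8 11 10)(1 9)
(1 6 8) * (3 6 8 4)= (1 8)(3 6 4)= [0, 8, 2, 6, 3, 5, 4, 7, 1]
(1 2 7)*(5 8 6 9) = (1 2 7)(5 8 6 9) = [0, 2, 7, 3, 4, 8, 9, 1, 6, 5]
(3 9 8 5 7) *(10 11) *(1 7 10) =(1 7 3 9 8 5 10 11) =[0, 7, 2, 9, 4, 10, 6, 3, 5, 8, 11, 1]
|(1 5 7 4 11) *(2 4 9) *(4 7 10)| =15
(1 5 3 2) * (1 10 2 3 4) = (1 5 4)(2 10) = [0, 5, 10, 3, 1, 4, 6, 7, 8, 9, 2]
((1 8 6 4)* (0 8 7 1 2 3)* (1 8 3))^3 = (0 3)(1 6)(2 8)(4 7)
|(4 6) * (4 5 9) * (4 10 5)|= |(4 6)(5 9 10)|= 6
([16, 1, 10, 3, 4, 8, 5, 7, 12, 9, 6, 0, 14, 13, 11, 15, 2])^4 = (0 6 14 2 8)(5 11 10 12 16)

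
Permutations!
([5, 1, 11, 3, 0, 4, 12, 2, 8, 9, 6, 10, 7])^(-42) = (12)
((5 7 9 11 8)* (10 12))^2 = ((5 7 9 11 8)(10 12))^2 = (12)(5 9 8 7 11)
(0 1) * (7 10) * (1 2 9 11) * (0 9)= [2, 9, 0, 3, 4, 5, 6, 10, 8, 11, 7, 1]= (0 2)(1 9 11)(7 10)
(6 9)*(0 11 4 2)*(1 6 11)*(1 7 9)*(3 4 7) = (0 3 4 2)(1 6)(7 9 11) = [3, 6, 0, 4, 2, 5, 1, 9, 8, 11, 10, 7]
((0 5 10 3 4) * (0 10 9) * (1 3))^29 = ((0 5 9)(1 3 4 10))^29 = (0 9 5)(1 3 4 10)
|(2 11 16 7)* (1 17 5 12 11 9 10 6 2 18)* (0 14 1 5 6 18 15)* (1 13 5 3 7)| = 17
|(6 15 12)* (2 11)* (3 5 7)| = |(2 11)(3 5 7)(6 15 12)| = 6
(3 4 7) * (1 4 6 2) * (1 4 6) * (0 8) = (0 8)(1 6 2 4 7 3) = [8, 6, 4, 1, 7, 5, 2, 3, 0]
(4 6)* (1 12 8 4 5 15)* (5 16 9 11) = (1 12 8 4 6 16 9 11 5 15) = [0, 12, 2, 3, 6, 15, 16, 7, 4, 11, 10, 5, 8, 13, 14, 1, 9]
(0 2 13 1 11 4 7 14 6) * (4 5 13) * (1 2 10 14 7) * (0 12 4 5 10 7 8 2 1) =(0 7 8 2 5 13 1 11 10 14 6 12 4) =[7, 11, 5, 3, 0, 13, 12, 8, 2, 9, 14, 10, 4, 1, 6]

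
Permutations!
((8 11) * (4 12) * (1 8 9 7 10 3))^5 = (1 10 9 8 3 7 11)(4 12)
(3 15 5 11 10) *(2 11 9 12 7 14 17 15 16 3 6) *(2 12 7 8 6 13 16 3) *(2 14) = [0, 1, 11, 3, 4, 9, 12, 2, 6, 7, 13, 10, 8, 16, 17, 5, 14, 15] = (2 11 10 13 16 14 17 15 5 9 7)(6 12 8)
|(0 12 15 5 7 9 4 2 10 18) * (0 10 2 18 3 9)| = 5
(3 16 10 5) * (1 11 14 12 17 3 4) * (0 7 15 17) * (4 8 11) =[7, 4, 2, 16, 1, 8, 6, 15, 11, 9, 5, 14, 0, 13, 12, 17, 10, 3] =(0 7 15 17 3 16 10 5 8 11 14 12)(1 4)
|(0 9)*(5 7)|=2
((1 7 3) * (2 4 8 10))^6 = (2 8)(4 10)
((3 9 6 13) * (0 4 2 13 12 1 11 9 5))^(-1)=(0 5 3 13 2 4)(1 12 6 9 11)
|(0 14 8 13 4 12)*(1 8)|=7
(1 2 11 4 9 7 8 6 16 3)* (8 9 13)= (1 2 11 4 13 8 6 16 3)(7 9)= [0, 2, 11, 1, 13, 5, 16, 9, 6, 7, 10, 4, 12, 8, 14, 15, 3]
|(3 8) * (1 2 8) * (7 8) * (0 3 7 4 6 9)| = 14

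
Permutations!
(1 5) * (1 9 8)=(1 5 9 8)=[0, 5, 2, 3, 4, 9, 6, 7, 1, 8]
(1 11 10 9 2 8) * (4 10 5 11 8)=(1 8)(2 4 10 9)(5 11)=[0, 8, 4, 3, 10, 11, 6, 7, 1, 2, 9, 5]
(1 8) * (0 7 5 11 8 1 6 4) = (0 7 5 11 8 6 4) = [7, 1, 2, 3, 0, 11, 4, 5, 6, 9, 10, 8]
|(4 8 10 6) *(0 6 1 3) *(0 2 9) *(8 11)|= 10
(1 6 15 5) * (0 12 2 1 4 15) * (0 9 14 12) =[0, 6, 1, 3, 15, 4, 9, 7, 8, 14, 10, 11, 2, 13, 12, 5] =(1 6 9 14 12 2)(4 15 5)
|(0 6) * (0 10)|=|(0 6 10)|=3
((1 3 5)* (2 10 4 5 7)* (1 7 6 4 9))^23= ((1 3 6 4 5 7 2 10 9))^23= (1 7 3 2 6 10 4 9 5)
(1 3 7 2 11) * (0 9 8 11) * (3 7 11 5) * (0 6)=[9, 7, 6, 11, 4, 3, 0, 2, 5, 8, 10, 1]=(0 9 8 5 3 11 1 7 2 6)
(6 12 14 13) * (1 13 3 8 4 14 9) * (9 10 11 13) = (1 9)(3 8 4 14)(6 12 10 11 13) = [0, 9, 2, 8, 14, 5, 12, 7, 4, 1, 11, 13, 10, 6, 3]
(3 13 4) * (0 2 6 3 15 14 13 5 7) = [2, 1, 6, 5, 15, 7, 3, 0, 8, 9, 10, 11, 12, 4, 13, 14] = (0 2 6 3 5 7)(4 15 14 13)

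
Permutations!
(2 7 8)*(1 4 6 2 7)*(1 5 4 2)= [0, 2, 5, 3, 6, 4, 1, 8, 7]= (1 2 5 4 6)(7 8)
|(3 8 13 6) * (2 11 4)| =12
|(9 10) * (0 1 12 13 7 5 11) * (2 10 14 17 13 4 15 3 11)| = |(0 1 12 4 15 3 11)(2 10 9 14 17 13 7 5)| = 56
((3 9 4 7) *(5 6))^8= ((3 9 4 7)(5 6))^8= (9)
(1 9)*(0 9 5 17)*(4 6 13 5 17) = (0 9 1 17)(4 6 13 5) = [9, 17, 2, 3, 6, 4, 13, 7, 8, 1, 10, 11, 12, 5, 14, 15, 16, 0]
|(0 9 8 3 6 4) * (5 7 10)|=|(0 9 8 3 6 4)(5 7 10)|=6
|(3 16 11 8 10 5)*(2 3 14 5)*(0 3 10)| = 10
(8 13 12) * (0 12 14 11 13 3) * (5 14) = (0 12 8 3)(5 14 11 13) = [12, 1, 2, 0, 4, 14, 6, 7, 3, 9, 10, 13, 8, 5, 11]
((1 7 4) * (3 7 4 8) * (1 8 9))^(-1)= ((1 4 8 3 7 9))^(-1)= (1 9 7 3 8 4)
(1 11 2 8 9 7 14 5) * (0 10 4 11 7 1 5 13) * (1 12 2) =(0 10 4 11 1 7 14 13)(2 8 9 12) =[10, 7, 8, 3, 11, 5, 6, 14, 9, 12, 4, 1, 2, 0, 13]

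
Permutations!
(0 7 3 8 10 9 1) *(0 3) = [7, 3, 2, 8, 4, 5, 6, 0, 10, 1, 9] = (0 7)(1 3 8 10 9)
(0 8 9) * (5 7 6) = (0 8 9)(5 7 6) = [8, 1, 2, 3, 4, 7, 5, 6, 9, 0]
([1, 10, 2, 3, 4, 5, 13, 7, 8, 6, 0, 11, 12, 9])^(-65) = (0 1 10)(6 13 9)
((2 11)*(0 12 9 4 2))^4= ((0 12 9 4 2 11))^4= (0 2 9)(4 12 11)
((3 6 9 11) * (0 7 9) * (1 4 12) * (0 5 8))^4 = (0 3)(1 4 12)(5 9)(6 7)(8 11)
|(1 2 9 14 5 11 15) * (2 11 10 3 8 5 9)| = 12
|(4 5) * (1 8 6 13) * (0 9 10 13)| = 14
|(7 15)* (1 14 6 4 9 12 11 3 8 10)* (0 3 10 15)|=|(0 3 8 15 7)(1 14 6 4 9 12 11 10)|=40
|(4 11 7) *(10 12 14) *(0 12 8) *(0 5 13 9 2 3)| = |(0 12 14 10 8 5 13 9 2 3)(4 11 7)| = 30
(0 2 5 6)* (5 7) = (0 2 7 5 6) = [2, 1, 7, 3, 4, 6, 0, 5]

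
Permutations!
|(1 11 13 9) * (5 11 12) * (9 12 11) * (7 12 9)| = 12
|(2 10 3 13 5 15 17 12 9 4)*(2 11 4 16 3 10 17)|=18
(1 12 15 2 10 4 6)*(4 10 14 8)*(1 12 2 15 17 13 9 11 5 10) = [0, 2, 14, 3, 6, 10, 12, 7, 4, 11, 1, 5, 17, 9, 8, 15, 16, 13] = (1 2 14 8 4 6 12 17 13 9 11 5 10)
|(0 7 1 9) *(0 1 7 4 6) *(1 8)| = |(0 4 6)(1 9 8)| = 3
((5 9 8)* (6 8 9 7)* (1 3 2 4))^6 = ((9)(1 3 2 4)(5 7 6 8))^6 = (9)(1 2)(3 4)(5 6)(7 8)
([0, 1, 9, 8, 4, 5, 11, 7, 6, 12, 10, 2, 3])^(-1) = (2 11 6 8 3 12 9)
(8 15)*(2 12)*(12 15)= (2 15 8 12)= [0, 1, 15, 3, 4, 5, 6, 7, 12, 9, 10, 11, 2, 13, 14, 8]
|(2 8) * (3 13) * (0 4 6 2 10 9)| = 14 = |(0 4 6 2 8 10 9)(3 13)|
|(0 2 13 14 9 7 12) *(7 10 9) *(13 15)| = 14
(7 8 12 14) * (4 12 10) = (4 12 14 7 8 10) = [0, 1, 2, 3, 12, 5, 6, 8, 10, 9, 4, 11, 14, 13, 7]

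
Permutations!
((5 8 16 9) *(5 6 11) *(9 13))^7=(16)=((5 8 16 13 9 6 11))^7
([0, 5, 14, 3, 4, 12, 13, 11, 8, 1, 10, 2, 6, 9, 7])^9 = [0, 6, 14, 3, 4, 13, 1, 11, 8, 12, 10, 2, 9, 5, 7]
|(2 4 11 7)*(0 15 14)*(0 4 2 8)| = |(0 15 14 4 11 7 8)| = 7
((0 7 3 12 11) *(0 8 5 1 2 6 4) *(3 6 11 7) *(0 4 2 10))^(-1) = (0 10 1 5 8 11 2 6 7 12 3)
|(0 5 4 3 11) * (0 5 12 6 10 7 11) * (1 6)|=|(0 12 1 6 10 7 11 5 4 3)|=10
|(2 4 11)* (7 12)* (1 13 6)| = |(1 13 6)(2 4 11)(7 12)| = 6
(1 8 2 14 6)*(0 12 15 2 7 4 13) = (0 12 15 2 14 6 1 8 7 4 13) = [12, 8, 14, 3, 13, 5, 1, 4, 7, 9, 10, 11, 15, 0, 6, 2]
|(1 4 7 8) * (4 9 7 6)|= |(1 9 7 8)(4 6)|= 4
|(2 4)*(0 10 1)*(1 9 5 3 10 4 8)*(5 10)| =10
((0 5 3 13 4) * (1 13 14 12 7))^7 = (0 13 7 14 5 4 1 12 3)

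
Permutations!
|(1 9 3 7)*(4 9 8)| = 6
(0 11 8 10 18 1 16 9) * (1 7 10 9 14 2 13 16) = (0 11 8 9)(2 13 16 14)(7 10 18) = [11, 1, 13, 3, 4, 5, 6, 10, 9, 0, 18, 8, 12, 16, 2, 15, 14, 17, 7]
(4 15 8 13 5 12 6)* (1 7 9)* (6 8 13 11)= (1 7 9)(4 15 13 5 12 8 11 6)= [0, 7, 2, 3, 15, 12, 4, 9, 11, 1, 10, 6, 8, 5, 14, 13]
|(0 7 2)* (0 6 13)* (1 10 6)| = |(0 7 2 1 10 6 13)| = 7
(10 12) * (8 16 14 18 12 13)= [0, 1, 2, 3, 4, 5, 6, 7, 16, 9, 13, 11, 10, 8, 18, 15, 14, 17, 12]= (8 16 14 18 12 10 13)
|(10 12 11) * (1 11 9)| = |(1 11 10 12 9)| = 5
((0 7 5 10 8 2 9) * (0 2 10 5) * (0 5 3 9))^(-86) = ((0 7 5 3 9 2)(8 10))^(-86) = (10)(0 9 5)(2 3 7)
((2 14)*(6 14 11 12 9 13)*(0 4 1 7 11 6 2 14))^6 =((14)(0 4 1 7 11 12 9 13 2 6))^6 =(14)(0 9 1 2 11)(4 13 7 6 12)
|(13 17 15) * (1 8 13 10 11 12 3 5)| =|(1 8 13 17 15 10 11 12 3 5)| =10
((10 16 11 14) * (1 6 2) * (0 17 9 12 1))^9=(0 9 1 2 17 12 6)(10 16 11 14)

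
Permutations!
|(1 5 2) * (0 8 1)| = |(0 8 1 5 2)| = 5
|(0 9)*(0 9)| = |(9)| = 1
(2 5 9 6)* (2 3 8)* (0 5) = (0 5 9 6 3 8 2) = [5, 1, 0, 8, 4, 9, 3, 7, 2, 6]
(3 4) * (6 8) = (3 4)(6 8) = [0, 1, 2, 4, 3, 5, 8, 7, 6]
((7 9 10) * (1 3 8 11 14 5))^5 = (1 5 14 11 8 3)(7 10 9)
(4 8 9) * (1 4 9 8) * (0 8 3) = (9)(0 8 3)(1 4) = [8, 4, 2, 0, 1, 5, 6, 7, 3, 9]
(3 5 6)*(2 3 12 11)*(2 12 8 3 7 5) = (2 7 5 6 8 3)(11 12) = [0, 1, 7, 2, 4, 6, 8, 5, 3, 9, 10, 12, 11]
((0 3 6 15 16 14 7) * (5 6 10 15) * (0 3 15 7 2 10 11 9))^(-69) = (0 15 16 14 2 10 7 3 11 9)(5 6)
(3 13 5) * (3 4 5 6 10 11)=(3 13 6 10 11)(4 5)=[0, 1, 2, 13, 5, 4, 10, 7, 8, 9, 11, 3, 12, 6]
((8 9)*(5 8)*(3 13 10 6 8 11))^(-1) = (3 11 5 9 8 6 10 13)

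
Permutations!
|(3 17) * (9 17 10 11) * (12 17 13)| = 7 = |(3 10 11 9 13 12 17)|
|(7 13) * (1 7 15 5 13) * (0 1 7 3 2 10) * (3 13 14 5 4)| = |(0 1 13 15 4 3 2 10)(5 14)| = 8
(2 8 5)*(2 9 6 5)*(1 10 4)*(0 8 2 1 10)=(0 8 1)(4 10)(5 9 6)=[8, 0, 2, 3, 10, 9, 5, 7, 1, 6, 4]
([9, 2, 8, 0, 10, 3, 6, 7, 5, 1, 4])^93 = [1, 8, 5, 9, 10, 0, 6, 7, 3, 2, 4]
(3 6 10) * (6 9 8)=[0, 1, 2, 9, 4, 5, 10, 7, 6, 8, 3]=(3 9 8 6 10)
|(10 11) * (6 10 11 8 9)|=|(11)(6 10 8 9)|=4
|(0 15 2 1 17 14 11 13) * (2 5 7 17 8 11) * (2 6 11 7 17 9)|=|(0 15 5 17 14 6 11 13)(1 8 7 9 2)|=40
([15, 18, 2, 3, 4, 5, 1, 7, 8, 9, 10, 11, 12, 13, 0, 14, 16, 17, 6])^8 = [14, 6, 2, 3, 4, 5, 18, 7, 8, 9, 10, 11, 12, 13, 15, 0, 16, 17, 1]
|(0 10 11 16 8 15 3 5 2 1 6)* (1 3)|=|(0 10 11 16 8 15 1 6)(2 3 5)|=24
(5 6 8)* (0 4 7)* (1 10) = (0 4 7)(1 10)(5 6 8) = [4, 10, 2, 3, 7, 6, 8, 0, 5, 9, 1]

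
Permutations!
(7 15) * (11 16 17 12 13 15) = [0, 1, 2, 3, 4, 5, 6, 11, 8, 9, 10, 16, 13, 15, 14, 7, 17, 12] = (7 11 16 17 12 13 15)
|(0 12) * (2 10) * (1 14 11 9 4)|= |(0 12)(1 14 11 9 4)(2 10)|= 10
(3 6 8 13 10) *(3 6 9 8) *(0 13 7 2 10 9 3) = (0 13 9 8 7 2 10 6) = [13, 1, 10, 3, 4, 5, 0, 2, 7, 8, 6, 11, 12, 9]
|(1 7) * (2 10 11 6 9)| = |(1 7)(2 10 11 6 9)| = 10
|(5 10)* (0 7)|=2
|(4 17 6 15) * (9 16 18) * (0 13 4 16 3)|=10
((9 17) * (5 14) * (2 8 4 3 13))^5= (5 14)(9 17)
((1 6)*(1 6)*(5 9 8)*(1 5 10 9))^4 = (8 10 9) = ((1 5)(8 10 9))^4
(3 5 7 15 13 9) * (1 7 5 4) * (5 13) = (1 7 15 5 13 9 3 4) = [0, 7, 2, 4, 1, 13, 6, 15, 8, 3, 10, 11, 12, 9, 14, 5]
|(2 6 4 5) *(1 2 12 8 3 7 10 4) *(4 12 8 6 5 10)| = 10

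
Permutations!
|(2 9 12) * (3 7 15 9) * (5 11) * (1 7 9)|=12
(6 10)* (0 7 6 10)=(10)(0 7 6)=[7, 1, 2, 3, 4, 5, 0, 6, 8, 9, 10]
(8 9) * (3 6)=(3 6)(8 9)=[0, 1, 2, 6, 4, 5, 3, 7, 9, 8]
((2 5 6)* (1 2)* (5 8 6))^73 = (1 2 8 6)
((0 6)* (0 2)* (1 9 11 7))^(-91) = (0 2 6)(1 9 11 7)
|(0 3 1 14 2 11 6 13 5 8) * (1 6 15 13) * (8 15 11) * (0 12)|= |(0 3 6 1 14 2 8 12)(5 15 13)|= 24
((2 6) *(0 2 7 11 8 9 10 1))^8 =(0 1 10 9 8 11 7 6 2)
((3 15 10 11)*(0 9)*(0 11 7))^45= ((0 9 11 3 15 10 7))^45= (0 3 7 11 10 9 15)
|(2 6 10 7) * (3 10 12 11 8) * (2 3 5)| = |(2 6 12 11 8 5)(3 10 7)| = 6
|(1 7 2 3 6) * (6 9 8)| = |(1 7 2 3 9 8 6)| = 7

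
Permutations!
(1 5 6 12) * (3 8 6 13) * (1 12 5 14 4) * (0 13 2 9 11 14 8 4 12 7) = (0 13 3 4 1 8 6 5 2 9 11 14 12 7) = [13, 8, 9, 4, 1, 2, 5, 0, 6, 11, 10, 14, 7, 3, 12]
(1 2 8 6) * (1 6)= (1 2 8)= [0, 2, 8, 3, 4, 5, 6, 7, 1]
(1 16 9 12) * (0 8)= (0 8)(1 16 9 12)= [8, 16, 2, 3, 4, 5, 6, 7, 0, 12, 10, 11, 1, 13, 14, 15, 9]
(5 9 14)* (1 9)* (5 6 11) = (1 9 14 6 11 5) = [0, 9, 2, 3, 4, 1, 11, 7, 8, 14, 10, 5, 12, 13, 6]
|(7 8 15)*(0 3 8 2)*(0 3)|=5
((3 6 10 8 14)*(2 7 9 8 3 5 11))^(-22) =((2 7 9 8 14 5 11)(3 6 10))^(-22) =(2 11 5 14 8 9 7)(3 10 6)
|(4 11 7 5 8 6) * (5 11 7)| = 6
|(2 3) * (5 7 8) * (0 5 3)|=6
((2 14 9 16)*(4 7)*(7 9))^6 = (16)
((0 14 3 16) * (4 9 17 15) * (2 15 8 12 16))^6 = (0 9 14 17 3 8 2 12 15 16 4)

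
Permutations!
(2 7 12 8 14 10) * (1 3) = [0, 3, 7, 1, 4, 5, 6, 12, 14, 9, 2, 11, 8, 13, 10] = (1 3)(2 7 12 8 14 10)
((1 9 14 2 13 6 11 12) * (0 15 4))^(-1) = (0 4 15)(1 12 11 6 13 2 14 9)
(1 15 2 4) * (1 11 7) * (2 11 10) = (1 15 11 7)(2 4 10) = [0, 15, 4, 3, 10, 5, 6, 1, 8, 9, 2, 7, 12, 13, 14, 11]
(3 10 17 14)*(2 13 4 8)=(2 13 4 8)(3 10 17 14)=[0, 1, 13, 10, 8, 5, 6, 7, 2, 9, 17, 11, 12, 4, 3, 15, 16, 14]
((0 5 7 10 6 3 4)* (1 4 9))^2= (0 7 6 9 4 5 10 3 1)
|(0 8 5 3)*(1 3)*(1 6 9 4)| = 8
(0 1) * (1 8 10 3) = (0 8 10 3 1) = [8, 0, 2, 1, 4, 5, 6, 7, 10, 9, 3]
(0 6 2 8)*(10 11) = (0 6 2 8)(10 11) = [6, 1, 8, 3, 4, 5, 2, 7, 0, 9, 11, 10]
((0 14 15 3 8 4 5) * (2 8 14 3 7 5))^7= ((0 3 14 15 7 5)(2 8 4))^7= (0 3 14 15 7 5)(2 8 4)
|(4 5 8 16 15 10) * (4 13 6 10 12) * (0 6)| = 12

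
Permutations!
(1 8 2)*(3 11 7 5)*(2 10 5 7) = [0, 8, 1, 11, 4, 3, 6, 7, 10, 9, 5, 2] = (1 8 10 5 3 11 2)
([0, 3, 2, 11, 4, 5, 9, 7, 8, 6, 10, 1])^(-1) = (1 11 3)(6 9)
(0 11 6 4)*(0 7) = [11, 1, 2, 3, 7, 5, 4, 0, 8, 9, 10, 6] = (0 11 6 4 7)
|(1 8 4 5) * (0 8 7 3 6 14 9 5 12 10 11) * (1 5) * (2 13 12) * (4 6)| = |(0 8 6 14 9 1 7 3 4 2 13 12 10 11)| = 14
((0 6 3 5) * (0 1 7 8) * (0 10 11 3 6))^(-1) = ((1 7 8 10 11 3 5))^(-1) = (1 5 3 11 10 8 7)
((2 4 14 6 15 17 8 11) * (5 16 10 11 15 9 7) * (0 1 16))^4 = (0 11 6)(1 2 9)(4 7 16)(5 10 14)(8 15 17)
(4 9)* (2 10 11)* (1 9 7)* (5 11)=[0, 9, 10, 3, 7, 11, 6, 1, 8, 4, 5, 2]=(1 9 4 7)(2 10 5 11)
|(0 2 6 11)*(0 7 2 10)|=|(0 10)(2 6 11 7)|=4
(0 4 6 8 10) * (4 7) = (0 7 4 6 8 10) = [7, 1, 2, 3, 6, 5, 8, 4, 10, 9, 0]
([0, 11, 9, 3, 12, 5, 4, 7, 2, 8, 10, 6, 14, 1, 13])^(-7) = (14)(2 8 9)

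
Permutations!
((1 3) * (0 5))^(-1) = ((0 5)(1 3))^(-1) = (0 5)(1 3)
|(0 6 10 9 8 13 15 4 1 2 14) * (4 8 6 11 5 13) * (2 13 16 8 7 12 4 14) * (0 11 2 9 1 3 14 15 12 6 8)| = |(0 2 9 8 15 7 6 10 1 13 12 4 3 14 11 5 16)| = 17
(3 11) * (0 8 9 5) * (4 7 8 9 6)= [9, 1, 2, 11, 7, 0, 4, 8, 6, 5, 10, 3]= (0 9 5)(3 11)(4 7 8 6)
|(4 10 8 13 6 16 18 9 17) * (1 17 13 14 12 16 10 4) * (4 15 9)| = 22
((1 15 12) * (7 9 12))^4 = ((1 15 7 9 12))^4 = (1 12 9 7 15)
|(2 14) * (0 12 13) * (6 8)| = 6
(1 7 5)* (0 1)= (0 1 7 5)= [1, 7, 2, 3, 4, 0, 6, 5]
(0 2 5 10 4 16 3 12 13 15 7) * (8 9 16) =(0 2 5 10 4 8 9 16 3 12 13 15 7) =[2, 1, 5, 12, 8, 10, 6, 0, 9, 16, 4, 11, 13, 15, 14, 7, 3]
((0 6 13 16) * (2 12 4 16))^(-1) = (0 16 4 12 2 13 6)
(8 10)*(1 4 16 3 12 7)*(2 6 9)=(1 4 16 3 12 7)(2 6 9)(8 10)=[0, 4, 6, 12, 16, 5, 9, 1, 10, 2, 8, 11, 7, 13, 14, 15, 3]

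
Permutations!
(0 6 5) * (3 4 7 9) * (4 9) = (0 6 5)(3 9)(4 7) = [6, 1, 2, 9, 7, 0, 5, 4, 8, 3]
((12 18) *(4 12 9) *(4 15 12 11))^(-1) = ((4 11)(9 15 12 18))^(-1) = (4 11)(9 18 12 15)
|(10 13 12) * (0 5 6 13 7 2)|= 8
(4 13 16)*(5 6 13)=(4 5 6 13 16)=[0, 1, 2, 3, 5, 6, 13, 7, 8, 9, 10, 11, 12, 16, 14, 15, 4]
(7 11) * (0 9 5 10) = (0 9 5 10)(7 11) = [9, 1, 2, 3, 4, 10, 6, 11, 8, 5, 0, 7]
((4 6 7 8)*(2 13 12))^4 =((2 13 12)(4 6 7 8))^4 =(2 13 12)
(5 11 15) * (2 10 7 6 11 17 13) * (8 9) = [0, 1, 10, 3, 4, 17, 11, 6, 9, 8, 7, 15, 12, 2, 14, 5, 16, 13] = (2 10 7 6 11 15 5 17 13)(8 9)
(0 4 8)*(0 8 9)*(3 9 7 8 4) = [3, 1, 2, 9, 7, 5, 6, 8, 4, 0] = (0 3 9)(4 7 8)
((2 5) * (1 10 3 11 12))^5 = ((1 10 3 11 12)(2 5))^5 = (12)(2 5)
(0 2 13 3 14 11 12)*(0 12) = (0 2 13 3 14 11) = [2, 1, 13, 14, 4, 5, 6, 7, 8, 9, 10, 0, 12, 3, 11]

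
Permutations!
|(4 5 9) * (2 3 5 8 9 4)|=6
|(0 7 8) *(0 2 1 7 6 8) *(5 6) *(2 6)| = |(0 5 2 1 7)(6 8)| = 10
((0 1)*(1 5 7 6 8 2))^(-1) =(0 1 2 8 6 7 5)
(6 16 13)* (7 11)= [0, 1, 2, 3, 4, 5, 16, 11, 8, 9, 10, 7, 12, 6, 14, 15, 13]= (6 16 13)(7 11)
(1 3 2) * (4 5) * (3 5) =(1 5 4 3 2) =[0, 5, 1, 2, 3, 4]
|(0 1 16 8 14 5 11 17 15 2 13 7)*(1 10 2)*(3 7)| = |(0 10 2 13 3 7)(1 16 8 14 5 11 17 15)| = 24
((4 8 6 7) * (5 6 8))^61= (8)(4 5 6 7)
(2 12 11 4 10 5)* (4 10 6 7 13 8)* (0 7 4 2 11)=(0 7 13 8 2 12)(4 6)(5 11 10)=[7, 1, 12, 3, 6, 11, 4, 13, 2, 9, 5, 10, 0, 8]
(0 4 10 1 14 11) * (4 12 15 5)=(0 12 15 5 4 10 1 14 11)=[12, 14, 2, 3, 10, 4, 6, 7, 8, 9, 1, 0, 15, 13, 11, 5]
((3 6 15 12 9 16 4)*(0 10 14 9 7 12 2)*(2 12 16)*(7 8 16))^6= ((0 10 14 9 2)(3 6 15 12 8 16 4))^6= (0 10 14 9 2)(3 4 16 8 12 15 6)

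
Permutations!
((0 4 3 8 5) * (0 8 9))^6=((0 4 3 9)(5 8))^6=(0 3)(4 9)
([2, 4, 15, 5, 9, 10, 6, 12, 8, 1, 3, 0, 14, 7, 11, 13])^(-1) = (0 11 14 12 7 13 15 2)(1 9 4)(3 10 5)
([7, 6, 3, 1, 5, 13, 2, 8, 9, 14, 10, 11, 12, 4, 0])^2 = (0 8 14 7 9)(1 2)(3 6)(4 13 5)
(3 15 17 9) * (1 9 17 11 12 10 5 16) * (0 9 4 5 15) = (17)(0 9 3)(1 4 5 16)(10 15 11 12) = [9, 4, 2, 0, 5, 16, 6, 7, 8, 3, 15, 12, 10, 13, 14, 11, 1, 17]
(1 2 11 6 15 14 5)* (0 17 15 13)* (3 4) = (0 17 15 14 5 1 2 11 6 13)(3 4) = [17, 2, 11, 4, 3, 1, 13, 7, 8, 9, 10, 6, 12, 0, 5, 14, 16, 15]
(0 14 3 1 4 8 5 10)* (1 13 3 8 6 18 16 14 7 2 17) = [7, 4, 17, 13, 6, 10, 18, 2, 5, 9, 0, 11, 12, 3, 8, 15, 14, 1, 16] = (0 7 2 17 1 4 6 18 16 14 8 5 10)(3 13)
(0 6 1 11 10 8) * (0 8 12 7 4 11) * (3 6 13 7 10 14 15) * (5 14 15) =[13, 0, 2, 6, 11, 14, 1, 4, 8, 9, 12, 15, 10, 7, 5, 3] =(0 13 7 4 11 15 3 6 1)(5 14)(10 12)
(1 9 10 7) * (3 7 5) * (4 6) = (1 9 10 5 3 7)(4 6) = [0, 9, 2, 7, 6, 3, 4, 1, 8, 10, 5]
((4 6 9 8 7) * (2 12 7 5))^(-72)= ((2 12 7 4 6 9 8 5))^(-72)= (12)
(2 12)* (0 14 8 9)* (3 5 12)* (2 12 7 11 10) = (0 14 8 9)(2 3 5 7 11 10) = [14, 1, 3, 5, 4, 7, 6, 11, 9, 0, 2, 10, 12, 13, 8]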